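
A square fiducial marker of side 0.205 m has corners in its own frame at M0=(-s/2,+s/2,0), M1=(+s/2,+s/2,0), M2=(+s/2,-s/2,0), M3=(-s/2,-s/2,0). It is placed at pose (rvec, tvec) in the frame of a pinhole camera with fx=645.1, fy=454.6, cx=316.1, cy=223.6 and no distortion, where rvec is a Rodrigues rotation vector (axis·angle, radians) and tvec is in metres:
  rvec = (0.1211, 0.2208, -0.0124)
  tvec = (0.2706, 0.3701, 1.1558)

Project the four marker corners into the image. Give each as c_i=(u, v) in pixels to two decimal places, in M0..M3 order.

Intrinsics K: fx=645.1, fy=454.6, cx=316.1, cy=223.6
Marker side s = 0.205 m; corners in marker frame (Z=0):
  M0 = (-0.1025, +0.1025, 0)
  M1 = (+0.1025, +0.1025, 0)
  M2 = (+0.1025, -0.1025, 0)
  M3 = (-0.1025, -0.1025, 0)
rvec = (0.1211, 0.2208, -0.0124), |rvec| = θ = 0.25213 rad = 14.446°
Rodrigues: sinθ=0.24947, 1−cosθ=0.03162; R = I + sinθ·[k]× + (1−cosθ)·[k]×²:
    [+0.97568 +0.02557 +0.21772]
    [+0.00103 +0.99263 -0.12118]
    [-0.21921 +0.11846 +0.96846]
t = (0.2706, 0.3701, 1.1558) m
M0: Pc = R·M0+t = (+0.17321, +0.47174, +1.19041); u = 645.1·(+0.17321)/1.19041 + 316.1 = 409.9669, v = 454.6·(+0.47174)/1.19041 + 223.6 = 403.7499
M1: Pc = R·M1+t = (+0.37323, +0.47195, +1.14547); u = 645.1·(+0.37323)/1.14547 + 316.1 = 526.2919, v = 454.6·(+0.47195)/1.14547 + 223.6 = 410.9013
M2: Pc = R·M2+t = (+0.36799, +0.26846, +1.12119); u = 645.1·(+0.36799)/1.12119 + 316.1 = 527.8288, v = 454.6·(+0.26846)/1.12119 + 223.6 = 332.4509
M3: Pc = R·M3+t = (+0.16797, +0.26825, +1.16613); u = 645.1·(+0.16797)/1.16613 + 316.1 = 409.0221, v = 454.6·(+0.26825)/1.16613 + 223.6 = 328.1738

c0=(409.97, 403.75) c1=(526.29, 410.90) c2=(527.83, 332.45) c3=(409.02, 328.17)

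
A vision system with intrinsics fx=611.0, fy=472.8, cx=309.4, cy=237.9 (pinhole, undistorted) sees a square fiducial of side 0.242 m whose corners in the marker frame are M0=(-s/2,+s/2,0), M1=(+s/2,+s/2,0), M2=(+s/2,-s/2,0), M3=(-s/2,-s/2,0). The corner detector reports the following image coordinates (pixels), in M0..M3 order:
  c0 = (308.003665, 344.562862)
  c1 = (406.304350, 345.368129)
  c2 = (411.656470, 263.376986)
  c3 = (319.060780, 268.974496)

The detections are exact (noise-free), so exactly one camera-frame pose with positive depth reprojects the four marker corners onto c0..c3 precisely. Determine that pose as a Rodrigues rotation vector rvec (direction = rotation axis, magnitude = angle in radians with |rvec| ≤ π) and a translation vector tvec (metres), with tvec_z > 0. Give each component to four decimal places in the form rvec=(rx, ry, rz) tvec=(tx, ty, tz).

rvec=(-0.4229, 0.5227, 0.0066) tvec=(0.1154, 0.1981, 1.4106)

Intrinsics K: fx=611.0, fy=472.8, cx=309.4, cy=237.9
Marker side s = 0.242 m; corners in marker frame (Z=0):
  M0 = (-0.1210, +0.1210, 0)
  M1 = (+0.1210, +0.1210, 0)
  M2 = (+0.1210, -0.1210, 0)
  M3 = (-0.1210, -0.1210, 0)
Detected image corners:
  c0 = (308.003665, 344.562862) px
  c1 = (406.304350, 345.368129) px
  c2 = (411.656470, 263.376986) px
  c3 = (319.060780, 268.974496) px
Planar DLT: solve 8×8 A·h = b for H (H[2,2]=1):
  H  [+269.67040 -134.30845 +359.40590]
  H  [-115.52543 +240.51360 +304.30215]
  H  [-0.34421 -0.27657 +1.00000]
B = K⁻¹H; ‖b₁‖=0.708932, ‖b₂‖=0.708932; λ = 2/(‖b₁‖+‖b₂‖) = 1.410572, sign → tz>0 ⇒ λ=+1.410572
r₁ = λ·B[:,0] = (+0.86844,-0.10035,-0.48554); r₂ = λ·B[:,1] = (-0.11251,+0.91386,-0.39013)
r₃ = r₁×r₂ = (+0.48286,+0.39343,+0.78234); SVD([r₁ r₂ r₃]) → R = UVᵀ:
  R  [+0.86844 -0.11251 +0.48286]
  R  [-0.10035 +0.91386 +0.39343]
  R  [-0.48554 -0.39013 +0.78234]
t = (+0.11545, +0.19811, +1.41057) m
tr R = 2.564636; θ = arccos((tr R − 1)/2) = 0.672418 rad = 38.527°
axis k = ((R−Rᵀ)₃₂, (R−Rᵀ)₁₃, (R−Rᵀ)₂₁) / (2 sinθ) = (-0.628981, +0.777359, +0.009761)
rvec = θ·k = (-0.422938, +0.522710, +0.006563)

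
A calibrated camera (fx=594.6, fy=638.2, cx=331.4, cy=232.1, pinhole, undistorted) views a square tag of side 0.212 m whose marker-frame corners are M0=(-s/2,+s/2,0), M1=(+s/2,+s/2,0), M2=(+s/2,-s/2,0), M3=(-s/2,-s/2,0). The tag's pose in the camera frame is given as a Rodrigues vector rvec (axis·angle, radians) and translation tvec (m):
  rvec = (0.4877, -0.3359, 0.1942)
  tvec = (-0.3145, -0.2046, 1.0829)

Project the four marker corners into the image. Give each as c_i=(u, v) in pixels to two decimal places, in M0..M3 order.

c0=(91.08, 159.71) c1=(207.04, 176.35) c2=(227.22, 62.72) c3=(102.34, 35.89)

Intrinsics K: fx=594.6, fy=638.2, cx=331.4, cy=232.1
Marker side s = 0.212 m; corners in marker frame (Z=0):
  M0 = (-0.1060, +0.1060, 0)
  M1 = (+0.1060, +0.1060, 0)
  M2 = (+0.1060, -0.1060, 0)
  M3 = (-0.1060, -0.1060, 0)
rvec = (0.4877, -0.3359, 0.1942), |rvec| = θ = 0.62321 rad = 35.707°
Rodrigues: sinθ=0.58365, 1−cosθ=0.18799; R = I + sinθ·[k]× + (1−cosθ)·[k]×²:
    [+0.92713 -0.26116 -0.26873]
    [+0.10258 +0.86662 -0.48831]
    [+0.36042 +0.42516 +0.83026]
t = (-0.3145, -0.2046, 1.0829) m
M0: Pc = R·M0+t = (-0.44046, -0.12361, +1.08976); u = 594.6·(-0.44046)/1.08976 + 331.4 = 91.0751, v = 638.2·(-0.12361)/1.08976 + 232.1 = 159.7091
M1: Pc = R·M1+t = (-0.24391, -0.10186, +1.16617); u = 594.6·(-0.24391)/1.16617 + 331.4 = 207.0382, v = 638.2·(-0.10186)/1.16617 + 232.1 = 176.3533
M2: Pc = R·M2+t = (-0.18854, -0.28559, +1.07604); u = 594.6·(-0.18854)/1.07604 + 331.4 = 227.2156, v = 638.2·(-0.28559)/1.07604 + 232.1 = 62.7169
M3: Pc = R·M3+t = (-0.38509, -0.30734, +0.99963); u = 594.6·(-0.38509)/0.99963 + 331.4 = 102.3387, v = 638.2·(-0.30734)/0.99963 + 232.1 = 35.8859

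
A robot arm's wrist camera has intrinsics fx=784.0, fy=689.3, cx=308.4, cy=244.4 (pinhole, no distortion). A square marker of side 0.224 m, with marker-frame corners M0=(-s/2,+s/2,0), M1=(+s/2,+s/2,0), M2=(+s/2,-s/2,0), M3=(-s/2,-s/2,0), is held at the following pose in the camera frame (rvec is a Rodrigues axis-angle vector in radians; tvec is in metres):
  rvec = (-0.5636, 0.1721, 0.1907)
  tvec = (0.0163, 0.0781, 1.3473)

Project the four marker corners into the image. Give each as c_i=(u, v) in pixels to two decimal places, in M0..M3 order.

c0=(238.34, 326.32) c1=(369.98, 345.48) c2=(393.57, 244.43) c3=(271.72, 230.19)

Intrinsics K: fx=784.0, fy=689.3, cx=308.4, cy=244.4
Marker side s = 0.224 m; corners in marker frame (Z=0):
  M0 = (-0.1120, +0.1120, 0)
  M1 = (+0.1120, +0.1120, 0)
  M2 = (+0.1120, -0.1120, 0)
  M3 = (-0.1120, -0.1120, 0)
rvec = (-0.5636, 0.1721, 0.1907), |rvec| = θ = 0.61938 rad = 35.488°
Rodrigues: sinθ=0.58053, 1−cosθ=0.18576; R = I + sinθ·[k]× + (1−cosθ)·[k]×²:
    [+0.96805 -0.22571 +0.10926]
    [+0.13177 +0.82858 +0.54414]
    [-0.21335 -0.51236 +0.83185]
t = (0.0163, 0.0781, 1.3473) m
M0: Pc = R·M0+t = (-0.11740, +0.15614, +1.31381); u = 784.0·(-0.11740)/1.31381 + 308.4 = 238.3427, v = 689.3·(+0.15614)/1.31381 + 244.4 = 326.3213
M1: Pc = R·M1+t = (+0.09944, +0.18566, +1.26602); u = 784.0·(+0.09944)/1.26602 + 308.4 = 369.9810, v = 689.3·(+0.18566)/1.26602 + 244.4 = 345.4845
M2: Pc = R·M2+t = (+0.15000, +0.00006, +1.38079); u = 784.0·(+0.15000)/1.38079 + 308.4 = 393.5690, v = 689.3·(+0.00006)/1.38079 + 244.4 = 244.4286
M3: Pc = R·M3+t = (-0.06684, -0.02946, +1.42858); u = 784.0·(-0.06684)/1.42858 + 308.4 = 271.7171, v = 689.3·(-0.02946)/1.42858 + 244.4 = 230.1856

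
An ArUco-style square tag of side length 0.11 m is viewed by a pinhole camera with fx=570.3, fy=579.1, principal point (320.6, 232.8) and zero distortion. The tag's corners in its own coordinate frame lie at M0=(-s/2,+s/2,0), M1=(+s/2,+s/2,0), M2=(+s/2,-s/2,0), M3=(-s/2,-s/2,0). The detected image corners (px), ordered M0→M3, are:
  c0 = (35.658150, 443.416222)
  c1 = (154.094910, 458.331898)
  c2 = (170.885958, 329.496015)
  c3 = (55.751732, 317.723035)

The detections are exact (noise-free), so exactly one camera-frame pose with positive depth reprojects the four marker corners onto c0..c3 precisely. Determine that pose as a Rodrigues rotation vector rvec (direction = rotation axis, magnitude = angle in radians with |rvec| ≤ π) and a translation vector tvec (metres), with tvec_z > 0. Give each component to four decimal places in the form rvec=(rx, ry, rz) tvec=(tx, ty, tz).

rvec=(-0.1526, 0.0935, 0.0883) tvec=(-0.1950, 0.1357, 0.5125)

Intrinsics K: fx=570.3, fy=579.1, cx=320.6, cy=232.8
Marker side s = 0.11 m; corners in marker frame (Z=0):
  M0 = (-0.0550, +0.0550, 0)
  M1 = (+0.0550, +0.0550, 0)
  M2 = (+0.0550, -0.0550, 0)
  M3 = (-0.0550, -0.0550, 0)
Detected image corners:
  c0 = (35.658150, 443.416222) px
  c1 = (154.094910, 458.331898) px
  c2 = (170.885958, 329.496015) px
  c3 = (55.751732, 317.723035) px
Planar DLT: solve 8×8 A·h = b for H (H[2,2]=1):
  H  [+1041.22054 -197.77348 +103.61956]
  H  [+45.83748 +1045.36316 +386.16337]
  H  [-0.19432 -0.28776 +1.00000]
B = K⁻¹H; ‖b₁‖=1.951062, ‖b₂‖=1.951062; λ = 2/(‖b₁‖+‖b₂‖) = 0.512541, sign → tz>0 ⇒ λ=+0.512541
r₁ = λ·B[:,0] = (+0.99176,+0.08061,-0.09960); r₂ = λ·B[:,1] = (-0.09483,+0.98451,-0.14749)
r₃ = r₁×r₂ = (+0.08616,+0.15572,+0.98404); SVD([r₁ r₂ r₃]) → R = UVᵀ:
  R  [+0.99176 -0.09483 +0.08616]
  R  [+0.08061 +0.98451 +0.15572]
  R  [-0.09960 -0.14749 +0.98404]
t = (-0.19501, +0.13574, +0.51254) m
tr R = 2.960300; θ = arccos((tr R − 1)/2) = 0.199579 rad = 11.435°
axis k = ((R−Rᵀ)₃₂, (R−Rᵀ)₁₃, (R−Rᵀ)₂₁) / (2 sinθ) = (-0.764695, +0.468487, +0.442450)
rvec = θ·k = (-0.152617, +0.093500, +0.088304)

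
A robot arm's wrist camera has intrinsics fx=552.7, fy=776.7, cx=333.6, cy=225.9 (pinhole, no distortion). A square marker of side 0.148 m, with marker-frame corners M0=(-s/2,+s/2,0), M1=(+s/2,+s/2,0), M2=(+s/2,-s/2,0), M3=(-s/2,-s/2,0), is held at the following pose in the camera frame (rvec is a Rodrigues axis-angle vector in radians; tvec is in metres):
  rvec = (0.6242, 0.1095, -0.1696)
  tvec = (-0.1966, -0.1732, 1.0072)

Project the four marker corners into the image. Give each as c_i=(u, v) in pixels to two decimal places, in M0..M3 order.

Intrinsics K: fx=552.7, fy=776.7, cx=333.6, cy=225.9
Marker side s = 0.148 m; corners in marker frame (Z=0):
  M0 = (-0.0740, +0.0740, 0)
  M1 = (+0.0740, +0.0740, 0)
  M2 = (+0.0740, -0.0740, 0)
  M3 = (-0.0740, -0.0740, 0)
rvec = (0.6242, 0.1095, -0.1696), |rvec| = θ = 0.65603 rad = 37.588°
Rodrigues: sinθ=0.60998, 1−cosθ=0.20758; R = I + sinθ·[k]× + (1−cosθ)·[k]×²:
    [+0.98034 +0.19066 +0.05075]
    [-0.12473 +0.79820 -0.58934]
    [-0.15287 +0.57142 +0.80629]
t = (-0.1966, -0.1732, 1.0072) m
M0: Pc = R·M0+t = (-0.25504, -0.10490, +1.06080); u = 552.7·(-0.25504)/1.06080 + 333.6 = 200.7201, v = 776.7·(-0.10490)/1.06080 + 225.9 = 149.0914
M1: Pc = R·M1+t = (-0.10995, -0.12336, +1.03817); u = 552.7·(-0.10995)/1.03817 + 333.6 = 275.0673, v = 776.7·(-0.12336)/1.03817 + 225.9 = 133.6071
M2: Pc = R·M2+t = (-0.13816, -0.24150, +0.95360); u = 552.7·(-0.13816)/0.95360 + 333.6 = 253.5216, v = 776.7·(-0.24150)/0.95360 + 225.9 = 29.2032
M3: Pc = R·M3+t = (-0.28325, -0.22304, +0.97623); u = 552.7·(-0.28325)/0.97623 + 333.6 = 173.2330, v = 776.7·(-0.22304)/0.97623 + 225.9 = 48.4486

c0=(200.72, 149.09) c1=(275.07, 133.61) c2=(253.52, 29.20) c3=(173.23, 48.45)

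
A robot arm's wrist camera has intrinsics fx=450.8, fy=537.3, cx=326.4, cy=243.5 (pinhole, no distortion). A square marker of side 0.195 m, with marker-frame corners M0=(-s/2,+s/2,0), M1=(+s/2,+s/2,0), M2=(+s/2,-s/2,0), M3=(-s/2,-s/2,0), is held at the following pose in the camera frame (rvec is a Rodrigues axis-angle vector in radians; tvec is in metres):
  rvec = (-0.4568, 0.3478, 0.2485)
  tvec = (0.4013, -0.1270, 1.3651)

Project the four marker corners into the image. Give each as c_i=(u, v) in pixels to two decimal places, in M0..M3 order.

c0=(419.64, 220.88) c1=(487.10, 232.23) c2=(498.17, 166.16) c3=(433.67, 158.82)

Intrinsics K: fx=450.8, fy=537.3, cx=326.4, cy=243.5
Marker side s = 0.195 m; corners in marker frame (Z=0):
  M0 = (-0.0975, +0.0975, 0)
  M1 = (+0.0975, +0.0975, 0)
  M2 = (+0.0975, -0.0975, 0)
  M3 = (-0.0975, -0.0975, 0)
rvec = (-0.4568, 0.3478, 0.2485), |rvec| = θ = 0.62561 rad = 35.845°
Rodrigues: sinθ=0.58559, 1−cosθ=0.18939; R = I + sinθ·[k]× + (1−cosθ)·[k]×²:
    [+0.91158 -0.30948 +0.27062]
    [+0.15572 +0.86914 +0.46940]
    [-0.38048 -0.38576 +0.84049]
t = (0.4013, -0.1270, 1.3651) m
M0: Pc = R·M0+t = (+0.28225, -0.05744, +1.36459); u = 450.8·(+0.28225)/1.36459 + 326.4 = 419.6418, v = 537.3·(-0.05744)/1.36459 + 243.5 = 220.8826
M1: Pc = R·M1+t = (+0.46000, -0.02708, +1.29039); u = 450.8·(+0.46000)/1.29039 + 326.4 = 487.1032, v = 537.3·(-0.02708)/1.29039 + 243.5 = 232.2262
M2: Pc = R·M2+t = (+0.52035, -0.19656, +1.36561); u = 450.8·(+0.52035)/1.36561 + 326.4 = 498.1730, v = 537.3·(-0.19656)/1.36561 + 243.5 = 166.1642
M3: Pc = R·M3+t = (+0.34260, -0.22692, +1.43981); u = 450.8·(+0.34260)/1.43981 + 326.4 = 433.6657, v = 537.3·(-0.22692)/1.43981 + 243.5 = 158.8175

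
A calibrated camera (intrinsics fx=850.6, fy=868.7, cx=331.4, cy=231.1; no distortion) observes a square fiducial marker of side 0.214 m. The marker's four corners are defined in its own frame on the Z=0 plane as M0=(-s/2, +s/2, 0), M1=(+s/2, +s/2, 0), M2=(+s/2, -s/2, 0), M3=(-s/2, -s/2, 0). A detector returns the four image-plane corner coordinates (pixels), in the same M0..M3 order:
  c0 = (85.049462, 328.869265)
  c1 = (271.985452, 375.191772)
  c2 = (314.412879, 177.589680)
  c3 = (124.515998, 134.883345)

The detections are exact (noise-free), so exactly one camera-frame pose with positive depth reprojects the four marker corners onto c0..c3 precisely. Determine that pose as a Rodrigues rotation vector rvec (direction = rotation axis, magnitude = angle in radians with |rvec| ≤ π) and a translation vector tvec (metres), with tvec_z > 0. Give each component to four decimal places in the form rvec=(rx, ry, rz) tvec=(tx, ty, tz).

rvec=(0.0381, 0.0959, 0.2194) tvec=(-0.1452, 0.0249, 0.9249)

Intrinsics K: fx=850.6, fy=868.7, cx=331.4, cy=231.1
Marker side s = 0.214 m; corners in marker frame (Z=0):
  M0 = (-0.1070, +0.1070, 0)
  M1 = (+0.1070, +0.1070, 0)
  M2 = (+0.1070, -0.1070, 0)
  M3 = (-0.1070, -0.1070, 0)
Detected image corners:
  c0 = (85.049462, 328.869265) px
  c1 = (271.985452, 375.191772) px
  c2 = (314.412879, 177.589680) px
  c3 = (124.515998, 134.883345) px
Planar DLT: solve 8×8 A·h = b for H (H[2,2]=1):
  H  [+860.88097 -180.90046 +197.88742]
  H  [+183.11504 +928.07752 +254.44554]
  H  [-0.09815 +0.05210 +1.00000]
B = K⁻¹H; ‖b₁‖=1.081177, ‖b₂‖=1.081177; λ = 2/(‖b₁‖+‖b₂‖) = 0.924918, sign → tz>0 ⇒ λ=+0.924918
r₁ = λ·B[:,0] = (+0.97147,+0.21912,-0.09078); r₂ = λ·B[:,1] = (-0.21548,+0.97532,+0.04819)
r₃ = r₁×r₂ = (+0.09910,-0.02725,+0.99470); SVD([r₁ r₂ r₃]) → R = UVᵀ:
  R  [+0.97147 -0.21548 +0.09910]
  R  [+0.21912 +0.97532 -0.02725]
  R  [-0.09078 +0.04819 +0.99470]
t = (-0.14518, +0.02486, +0.92492) m
tr R = 2.941489; θ = arccos((tr R − 1)/2) = 0.242485 rad = 13.893°
axis k = ((R−Rᵀ)₃₂, (R−Rᵀ)₁₃, (R−Rᵀ)₂₁) / (2 sinθ) = (+0.157100, +0.395396, +0.904976)
rvec = θ·k = (+0.038094, +0.095877, +0.219443)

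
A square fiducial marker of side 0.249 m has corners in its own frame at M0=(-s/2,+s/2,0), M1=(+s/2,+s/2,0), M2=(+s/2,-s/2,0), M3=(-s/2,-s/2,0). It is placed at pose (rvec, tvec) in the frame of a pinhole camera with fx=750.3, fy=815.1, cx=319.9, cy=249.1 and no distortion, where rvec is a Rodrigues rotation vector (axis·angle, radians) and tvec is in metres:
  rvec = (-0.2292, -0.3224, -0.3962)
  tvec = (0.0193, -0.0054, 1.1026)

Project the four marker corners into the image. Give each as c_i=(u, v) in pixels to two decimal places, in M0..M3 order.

Intrinsics K: fx=750.3, fy=815.1, cx=319.9, cy=249.1
Marker side s = 0.249 m; corners in marker frame (Z=0):
  M0 = (-0.1245, +0.1245, 0)
  M1 = (+0.1245, +0.1245, 0)
  M2 = (+0.1245, -0.1245, 0)
  M3 = (-0.1245, -0.1245, 0)
rvec = (-0.2292, -0.3224, -0.3962), |rvec| = θ = 0.55987 rad = 32.078°
Rodrigues: sinθ=0.53107, 1−cosθ=0.15267; R = I + sinθ·[k]× + (1−cosθ)·[k]×²:
    [+0.87291 +0.41182 -0.26159]
    [-0.33983 +0.89795 +0.27963]
    [+0.35005 -0.15520 +0.92379]
t = (0.0193, -0.0054, 1.1026) m
M0: Pc = R·M0+t = (-0.03811, +0.14870, +1.03970); u = 750.3·(-0.03811)/1.03970 + 319.9 = 292.4002, v = 815.1·(+0.14870)/1.03970 + 249.1 = 365.6810
M1: Pc = R·M1+t = (+0.17925, +0.06409, +1.12686); u = 750.3·(+0.17925)/1.12686 + 319.9 = 439.2498, v = 815.1·(+0.06409)/1.12686 + 249.1 = 295.4560
M2: Pc = R·M2+t = (+0.07671, -0.15950, +1.16550); u = 750.3·(+0.07671)/1.16550 + 319.9 = 369.2804, v = 815.1·(-0.15950)/1.16550 + 249.1 = 137.5499
M3: Pc = R·M3+t = (-0.14065, -0.07489, +1.07834); u = 750.3·(-0.14065)/1.07834 + 319.9 = 222.0377, v = 815.1·(-0.07489)/1.07834 + 249.1 = 192.4947

c0=(292.40, 365.68) c1=(439.25, 295.46) c2=(369.28, 137.55) c3=(222.04, 192.49)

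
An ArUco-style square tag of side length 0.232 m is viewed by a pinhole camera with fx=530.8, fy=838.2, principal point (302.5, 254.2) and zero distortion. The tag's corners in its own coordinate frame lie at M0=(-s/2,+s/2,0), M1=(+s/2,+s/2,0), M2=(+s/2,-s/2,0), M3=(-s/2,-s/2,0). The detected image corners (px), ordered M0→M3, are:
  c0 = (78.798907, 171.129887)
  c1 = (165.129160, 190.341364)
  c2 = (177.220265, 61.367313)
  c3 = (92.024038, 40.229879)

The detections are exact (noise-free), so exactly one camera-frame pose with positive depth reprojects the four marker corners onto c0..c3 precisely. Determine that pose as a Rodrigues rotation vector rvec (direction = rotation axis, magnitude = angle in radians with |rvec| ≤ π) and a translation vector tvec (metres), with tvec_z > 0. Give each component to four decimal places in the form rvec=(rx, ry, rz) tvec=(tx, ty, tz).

Intrinsics K: fx=530.8, fy=838.2, cx=302.5, cy=254.2
Marker side s = 0.232 m; corners in marker frame (Z=0):
  M0 = (-0.1160, +0.1160, 0)
  M1 = (+0.1160, +0.1160, 0)
  M2 = (+0.1160, -0.1160, 0)
  M3 = (-0.1160, -0.1160, 0)
Detected image corners:
  c0 = (78.798907, 171.129887) px
  c1 = (165.129160, 190.341364) px
  c2 = (177.220265, 61.367313) px
  c3 = (92.024038, 40.229879) px
Planar DLT: solve 8×8 A·h = b for H (H[2,2]=1):
  H  [+378.77870 -60.50625 +128.68094]
  H  [+95.21329 +554.65606 +115.49988]
  H  [+0.07111 -0.04650 +1.00000]
B = K⁻¹H; ‖b₁‖=0.683049, ‖b₂‖=0.683049; λ = 2/(‖b₁‖+‖b₂‖) = 1.464024, sign → tz>0 ⇒ λ=+1.464024
r₁ = λ·B[:,0] = (+0.98540,+0.13473,+0.10410); r₂ = λ·B[:,1] = (-0.12809,+0.98942,-0.06808)
r₃ = r₁×r₂ = (-0.11218,+0.05375,+0.99223); SVD([r₁ r₂ r₃]) → R = UVᵀ:
  R  [+0.98540 -0.12809 -0.11218]
  R  [+0.13473 +0.98942 +0.05375]
  R  [+0.10410 -0.06808 +0.99223]
t = (-0.47942, -0.24226, +1.46402) m
tr R = 2.967056; θ = arccos((tr R − 1)/2) = 0.181756 rad = 10.414°
axis k = ((R−Rᵀ)₃₂, (R−Rᵀ)₁₃, (R−Rᵀ)₂₁) / (2 sinθ) = (-0.336983, -0.598263, +0.726997)
rvec = θ·k = (-0.061249, -0.108738, +0.132136)

rvec=(-0.0612, -0.1087, 0.1321) tvec=(-0.4794, -0.2423, 1.4640)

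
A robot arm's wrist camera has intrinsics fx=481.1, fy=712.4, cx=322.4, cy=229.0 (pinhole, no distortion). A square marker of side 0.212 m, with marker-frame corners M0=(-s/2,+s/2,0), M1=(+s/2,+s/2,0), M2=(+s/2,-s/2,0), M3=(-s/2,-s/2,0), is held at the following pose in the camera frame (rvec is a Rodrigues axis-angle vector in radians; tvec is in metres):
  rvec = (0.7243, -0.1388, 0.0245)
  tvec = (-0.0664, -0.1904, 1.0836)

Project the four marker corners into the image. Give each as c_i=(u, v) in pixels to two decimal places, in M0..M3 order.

c0=(246.86, 161.29) c1=(335.23, 159.62) c2=(343.95, 40.16) c3=(243.49, 38.63)

Intrinsics K: fx=481.1, fy=712.4, cx=322.4, cy=229.0
Marker side s = 0.212 m; corners in marker frame (Z=0):
  M0 = (-0.1060, +0.1060, 0)
  M1 = (+0.1060, +0.1060, 0)
  M2 = (+0.1060, -0.1060, 0)
  M3 = (-0.1060, -0.1060, 0)
rvec = (0.7243, -0.1388, 0.0245), |rvec| = θ = 0.73789 rad = 42.278°
Rodrigues: sinθ=0.67273, 1−cosθ=0.26011; R = I + sinθ·[k]× + (1−cosθ)·[k]×²:
    [+0.99051 -0.07036 -0.11807]
    [-0.02569 +0.74910 -0.66196]
    [+0.13502 +0.65871 +0.74018]
t = (-0.0664, -0.1904, 1.0836) m
M0: Pc = R·M0+t = (-0.17885, -0.10827, +1.13911); u = 481.1·(-0.17885)/1.13911 + 322.4 = 246.8622, v = 712.4·(-0.10827)/1.13911 + 229.0 = 161.2863
M1: Pc = R·M1+t = (+0.03114, -0.11372, +1.16774); u = 481.1·(+0.03114)/1.16774 + 322.4 = 335.2277, v = 712.4·(-0.11372)/1.16774 + 229.0 = 159.6235
M2: Pc = R·M2+t = (+0.04605, -0.27253, +1.02809); u = 481.1·(+0.04605)/1.02809 + 322.4 = 343.9505, v = 712.4·(-0.27253)/1.02809 + 229.0 = 40.1559
M3: Pc = R·M3+t = (-0.16394, -0.26708, +0.99946); u = 481.1·(-0.16394)/0.99946 + 322.4 = 243.4883, v = 712.4·(-0.26708)/0.99946 + 229.0 = 38.6295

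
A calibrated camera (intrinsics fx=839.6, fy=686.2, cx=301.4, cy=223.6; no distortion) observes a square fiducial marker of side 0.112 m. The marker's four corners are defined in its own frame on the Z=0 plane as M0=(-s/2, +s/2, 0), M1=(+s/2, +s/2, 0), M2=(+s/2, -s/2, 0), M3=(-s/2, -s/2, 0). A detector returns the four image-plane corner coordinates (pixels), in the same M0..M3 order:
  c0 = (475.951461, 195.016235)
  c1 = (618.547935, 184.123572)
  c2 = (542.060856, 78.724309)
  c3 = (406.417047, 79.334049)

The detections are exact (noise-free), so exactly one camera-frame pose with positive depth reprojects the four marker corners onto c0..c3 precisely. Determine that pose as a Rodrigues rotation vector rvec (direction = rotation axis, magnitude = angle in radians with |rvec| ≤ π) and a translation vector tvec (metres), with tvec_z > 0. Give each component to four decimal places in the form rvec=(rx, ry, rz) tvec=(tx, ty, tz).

rvec=(-0.5491, -0.3991, -0.2165) tvec=(0.1351, -0.0723, 0.5385)

Intrinsics K: fx=839.6, fy=686.2, cx=301.4, cy=223.6
Marker side s = 0.112 m; corners in marker frame (Z=0):
  M0 = (-0.0560, +0.0560, 0)
  M1 = (+0.0560, +0.0560, 0)
  M2 = (+0.0560, -0.0560, 0)
  M3 = (-0.0560, -0.0560, 0)
Detected image corners:
  c0 = (475.951461, 195.016235) px
  c1 = (618.547935, 184.123572) px
  c2 = (542.060856, 78.724309) px
  c3 = (406.417047, 79.334049) px
Planar DLT: solve 8×8 A·h = b for H (H[2,2]=1):
  H  [+1642.04356 +214.69446 +512.05033]
  H  [+56.40283 +869.63344 +131.51533]
  H  [+0.78590 -0.85866 +1.00000]
B = K⁻¹H; ‖b₁‖=1.857118, ‖b₂‖=1.857118; λ = 2/(‖b₁‖+‖b₂‖) = 0.538469, sign → tz>0 ⇒ λ=+0.538469
r₁ = λ·B[:,0] = (+0.90119,-0.09363,+0.42318); r₂ = λ·B[:,1] = (+0.30367,+0.83307,-0.46236)
r₃ = r₁×r₂ = (-0.30925,+0.54518,+0.77919); SVD([r₁ r₂ r₃]) → R = UVᵀ:
  R  [+0.90119 +0.30367 -0.30925]
  R  [-0.09363 +0.83307 +0.54518]
  R  [+0.42318 -0.46236 +0.77919]
t = (+0.13510, -0.07226, +0.53847) m
tr R = 2.513460; θ = arccos((tr R − 1)/2) = 0.712500 rad = 40.823°
axis k = ((R−Rᵀ)₃₂, (R−Rᵀ)₁₃, (R−Rᵀ)₂₁) / (2 sinθ) = (-0.770612, -0.560193, -0.303876)
rvec = θ·k = (-0.549061, -0.399138, -0.216512)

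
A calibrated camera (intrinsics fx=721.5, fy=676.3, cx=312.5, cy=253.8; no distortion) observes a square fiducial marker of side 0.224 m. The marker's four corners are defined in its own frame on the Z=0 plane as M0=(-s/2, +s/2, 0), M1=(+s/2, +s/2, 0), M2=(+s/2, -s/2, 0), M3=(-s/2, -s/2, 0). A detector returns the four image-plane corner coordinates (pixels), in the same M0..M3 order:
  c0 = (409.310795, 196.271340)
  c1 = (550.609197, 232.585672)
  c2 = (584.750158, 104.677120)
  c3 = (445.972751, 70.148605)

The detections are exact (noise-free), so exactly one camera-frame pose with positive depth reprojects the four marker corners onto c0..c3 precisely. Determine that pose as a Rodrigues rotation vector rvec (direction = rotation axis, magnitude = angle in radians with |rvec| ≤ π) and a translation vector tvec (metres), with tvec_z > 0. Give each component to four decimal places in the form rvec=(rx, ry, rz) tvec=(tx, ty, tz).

rvec=(-0.1064, 0.0283, 0.2745) tvec=(0.2880, -0.1720, 1.1231)

Intrinsics K: fx=721.5, fy=676.3, cx=312.5, cy=253.8
Marker side s = 0.224 m; corners in marker frame (Z=0):
  M0 = (-0.1120, +0.1120, 0)
  M1 = (+0.1120, +0.1120, 0)
  M2 = (+0.1120, -0.1120, 0)
  M3 = (-0.1120, -0.1120, 0)
Detected image corners:
  c0 = (409.310795, 196.271340) px
  c1 = (550.609197, 232.585672) px
  c2 = (584.750158, 104.677120) px
  c3 = (445.972751, 70.148605) px
Planar DLT: solve 8×8 A·h = b for H (H[2,2]=1):
  H  [+606.35219 -202.80414 +497.54332]
  H  [+152.40195 +553.44999 +150.20648]
  H  [-0.03770 -0.08990 +1.00000]
B = K⁻¹H; ‖b₁‖=0.890376, ‖b₂‖=0.890376; λ = 2/(‖b₁‖+‖b₂‖) = 1.123121, sign → tz>0 ⇒ λ=+1.123121
r₁ = λ·B[:,0] = (+0.96221,+0.26898,-0.04234); r₂ = λ·B[:,1] = (-0.27196,+0.95700,-0.10097)
r₃ = r₁×r₂ = (+0.01336,+0.10866,+0.99399); SVD([r₁ r₂ r₃]) → R = UVᵀ:
  R  [+0.96221 -0.27196 +0.01336]
  R  [+0.26898 +0.95700 +0.10866]
  R  [-0.04234 -0.10097 +0.99399]
t = (+0.28805, -0.17204, +1.12312) m
tr R = 2.913199; θ = arccos((tr R − 1)/2) = 0.295695 rad = 16.942°
axis k = ((R−Rᵀ)₃₂, (R−Rᵀ)₁₃, (R−Rᵀ)₂₁) / (2 sinθ) = (-0.359688, +0.095569, +0.928166)
rvec = θ·k = (-0.106358, +0.028259, +0.274454)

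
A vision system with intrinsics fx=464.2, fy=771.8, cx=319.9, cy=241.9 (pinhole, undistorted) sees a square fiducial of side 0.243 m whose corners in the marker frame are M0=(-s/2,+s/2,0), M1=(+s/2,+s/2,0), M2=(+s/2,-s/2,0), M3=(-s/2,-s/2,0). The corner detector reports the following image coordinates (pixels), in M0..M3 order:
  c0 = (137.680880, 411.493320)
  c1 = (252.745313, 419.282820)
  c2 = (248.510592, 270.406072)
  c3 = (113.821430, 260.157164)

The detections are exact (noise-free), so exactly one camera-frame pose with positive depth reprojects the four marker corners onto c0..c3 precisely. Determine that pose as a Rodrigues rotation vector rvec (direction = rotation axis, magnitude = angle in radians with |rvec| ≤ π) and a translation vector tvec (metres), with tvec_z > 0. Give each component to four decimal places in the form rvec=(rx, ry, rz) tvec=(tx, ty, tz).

rvec=(0.6298, -0.0107, 0.0536) tvec=(-0.2579, 0.1236, 0.9143)

Intrinsics K: fx=464.2, fy=771.8, cx=319.9, cy=241.9
Marker side s = 0.243 m; corners in marker frame (Z=0):
  M0 = (-0.1215, +0.1215, 0)
  M1 = (+0.1215, +0.1215, 0)
  M2 = (+0.1215, -0.1215, 0)
  M3 = (-0.1215, -0.1215, 0)
Detected image corners:
  c0 = (137.680880, 411.493320) px
  c1 = (252.745313, 419.282820) px
  c2 = (248.510592, 270.406072) px
  c3 = (113.821430, 260.157164) px
Planar DLT: solve 8×8 A·h = b for H (H[2,2]=1):
  H  [+516.15188 +178.76274 +188.95687]
  H  [+46.50901 +836.70427 +346.21851]
  H  [+0.02876 +0.64348 +1.00000]
B = K⁻¹H; ‖b₁‖=1.093676, ‖b₂‖=1.093676; λ = 2/(‖b₁‖+‖b₂‖) = 0.914348, sign → tz>0 ⇒ λ=+0.914348
r₁ = λ·B[:,0] = (+0.99856,+0.04686,+0.02630); r₂ = λ·B[:,1] = (-0.05336,+0.80683,+0.58837)
r₃ = r₁×r₂ = (+0.00635,-0.58892,+0.80817); SVD([r₁ r₂ r₃]) → R = UVᵀ:
  R  [+0.99856 -0.05336 +0.00635]
  R  [+0.04686 +0.80683 -0.58892]
  R  [+0.02630 +0.58837 +0.80817]
t = (-0.25792, +0.12359, +0.91435) m
tr R = 2.613552; θ = arccos((tr R − 1)/2) = 0.632121 rad = 36.218°
axis k = ((R−Rᵀ)₃₂, (R−Rᵀ)₁₃, (R−Rᵀ)₂₁) / (2 sinθ) = (+0.996255, -0.016880, +0.084802)
rvec = θ·k = (+0.629754, -0.010670, +0.053605)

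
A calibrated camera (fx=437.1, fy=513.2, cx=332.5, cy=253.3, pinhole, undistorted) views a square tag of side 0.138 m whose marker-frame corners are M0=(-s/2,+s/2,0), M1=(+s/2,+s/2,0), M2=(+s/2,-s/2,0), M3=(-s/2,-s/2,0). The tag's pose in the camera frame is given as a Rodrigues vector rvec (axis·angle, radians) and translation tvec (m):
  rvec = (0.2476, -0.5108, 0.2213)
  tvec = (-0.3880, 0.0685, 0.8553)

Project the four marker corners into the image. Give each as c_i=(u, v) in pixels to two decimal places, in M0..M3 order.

c0=(88.28, 329.54) c1=(163.99, 335.14) c2=(177.77, 261.07) c3=(100.96, 248.90)

Intrinsics K: fx=437.1, fy=513.2, cx=332.5, cy=253.3
Marker side s = 0.138 m; corners in marker frame (Z=0):
  M0 = (-0.0690, +0.0690, 0)
  M1 = (+0.0690, +0.0690, 0)
  M2 = (+0.0690, -0.0690, 0)
  M3 = (-0.0690, -0.0690, 0)
rvec = (0.2476, -0.5108, 0.2213), |rvec| = θ = 0.60926 rad = 34.908°
Rodrigues: sinθ=0.57226, 1−cosθ=0.17993; R = I + sinθ·[k]× + (1−cosθ)·[k]×²:
    [+0.84979 -0.26917 -0.45322]
    [+0.14656 +0.94654 -0.28736]
    [+0.50634 +0.17777 +0.84381]
t = (-0.3880, 0.0685, 0.8553) m
M0: Pc = R·M0+t = (-0.46521, +0.12370, +0.83263); u = 437.1·(-0.46521)/0.83263 + 332.5 = 88.2827, v = 513.2·(+0.12370)/0.83263 + 253.3 = 329.5434
M1: Pc = R·M1+t = (-0.34794, +0.14392, +0.90250); u = 437.1·(-0.34794)/0.90250 + 332.5 = 163.9874, v = 513.2·(+0.14392)/0.90250 + 253.3 = 335.1410
M2: Pc = R·M2+t = (-0.31079, +0.01330, +0.87797); u = 437.1·(-0.31079)/0.87797 + 332.5 = 177.7714, v = 513.2·(+0.01330)/0.87797 + 253.3 = 261.0747
M3: Pc = R·M3+t = (-0.42806, -0.00692, +0.80810); u = 437.1·(-0.42806)/0.80810 + 332.5 = 100.9604, v = 513.2·(-0.00692)/0.80810 + 253.3 = 248.9028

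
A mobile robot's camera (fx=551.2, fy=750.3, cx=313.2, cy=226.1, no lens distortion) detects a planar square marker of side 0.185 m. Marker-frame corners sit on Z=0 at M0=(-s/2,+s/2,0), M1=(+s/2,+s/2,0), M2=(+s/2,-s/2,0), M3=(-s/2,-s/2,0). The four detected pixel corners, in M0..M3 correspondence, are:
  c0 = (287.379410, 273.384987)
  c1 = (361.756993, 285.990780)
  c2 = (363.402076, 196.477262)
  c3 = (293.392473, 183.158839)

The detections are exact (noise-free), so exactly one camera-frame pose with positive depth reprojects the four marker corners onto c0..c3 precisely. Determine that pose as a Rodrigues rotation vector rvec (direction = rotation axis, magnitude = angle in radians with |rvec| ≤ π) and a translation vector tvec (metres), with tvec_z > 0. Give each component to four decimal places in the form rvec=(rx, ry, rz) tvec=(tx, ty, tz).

rvec=(-0.4576, -0.1526, 0.1008) tvec=(0.0343, 0.0136, 1.3864)

Intrinsics K: fx=551.2, fy=750.3, cx=313.2, cy=226.1
Marker side s = 0.185 m; corners in marker frame (Z=0):
  M0 = (-0.0925, +0.0925, 0)
  M1 = (+0.0925, +0.0925, 0)
  M2 = (+0.0925, -0.0925, 0)
  M3 = (-0.0925, -0.0925, 0)
Detected image corners:
  c0 = (287.379410, 273.384987) px
  c1 = (361.756993, 285.990780) px
  c2 = (363.402076, 196.477262) px
  c3 = (293.392473, 183.158839) px
Planar DLT: solve 8×8 A·h = b for H (H[2,2]=1):
  H  [+419.05483 -125.82814 +326.83815]
  H  [+91.09799 +410.10419 +233.46687]
  H  [+0.08935 -0.32231 +1.00000]
B = K⁻¹H; ‖b₁‖=0.721309, ‖b₂‖=0.721309; λ = 2/(‖b₁‖+‖b₂‖) = 1.386368, sign → tz>0 ⇒ λ=+1.386368
r₁ = λ·B[:,0] = (+0.98361,+0.13100,+0.12387); r₂ = λ·B[:,1] = (-0.06258,+0.89242,-0.44684)
r₃ = r₁×r₂ = (-0.16908,+0.43176,+0.88600); SVD([r₁ r₂ r₃]) → R = UVᵀ:
  R  [+0.98361 -0.06258 -0.16908]
  R  [+0.13100 +0.89242 +0.43176]
  R  [+0.12387 -0.44684 +0.88600]
t = (+0.03430, +0.01361, +1.38637) m
tr R = 2.762035; θ = arccos((tr R − 1)/2) = 0.492788 rad = 28.235°
axis k = ((R−Rᵀ)₃₂, (R−Rᵀ)₁₃, (R−Rᵀ)₂₁) / (2 sinθ) = (-0.928589, -0.309620, +0.204593)
rvec = θ·k = (-0.457597, -0.152577, +0.100821)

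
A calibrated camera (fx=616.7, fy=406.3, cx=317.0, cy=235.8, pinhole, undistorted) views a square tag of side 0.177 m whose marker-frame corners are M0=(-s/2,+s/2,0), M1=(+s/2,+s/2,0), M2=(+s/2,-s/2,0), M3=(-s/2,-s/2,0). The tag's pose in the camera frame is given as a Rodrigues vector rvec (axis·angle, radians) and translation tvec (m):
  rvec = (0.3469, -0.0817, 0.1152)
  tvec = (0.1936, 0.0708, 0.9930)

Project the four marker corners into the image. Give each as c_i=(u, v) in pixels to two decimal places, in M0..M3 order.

Intrinsics K: fx=616.7, fy=406.3, cx=317.0, cy=235.8
Marker side s = 0.177 m; corners in marker frame (Z=0):
  M0 = (-0.0885, +0.0885, 0)
  M1 = (+0.0885, +0.0885, 0)
  M2 = (+0.0885, -0.0885, 0)
  M3 = (-0.0885, -0.0885, 0)
rvec = (0.3469, -0.0817, 0.1152), |rvec| = θ = 0.37455 rad = 21.460°
Rodrigues: sinθ=0.36585, 1−cosθ=0.06933; R = I + sinθ·[k]× + (1−cosθ)·[k]×²:
    [+0.99014 -0.12653 -0.06005]
    [+0.09852 +0.93397 -0.34350]
    [+0.09955 +0.33419 +0.93723]
t = (0.1936, 0.0708, 0.9930) m
M0: Pc = R·M0+t = (+0.09477, +0.14474, +1.01377); u = 616.7·(+0.09477)/1.01377 + 317.0 = 374.6537, v = 406.3·(+0.14474)/1.01377 + 235.8 = 293.8083
M1: Pc = R·M1+t = (+0.27003, +0.16218, +1.03139); u = 616.7·(+0.27003)/1.03139 + 317.0 = 478.4596, v = 406.3·(+0.16218)/1.03139 + 235.8 = 299.6867
M2: Pc = R·M2+t = (+0.29243, -0.00314, +0.97223); u = 616.7·(+0.29243)/0.97223 + 317.0 = 502.4892, v = 406.3·(-0.00314)/0.97223 + 235.8 = 234.4888
M3: Pc = R·M3+t = (+0.11717, -0.02058, +0.95461); u = 616.7·(+0.11717)/0.95461 + 317.0 = 392.6945, v = 406.3·(-0.02058)/0.95461 + 235.8 = 227.0427

c0=(374.65, 293.81) c1=(478.46, 299.69) c2=(502.49, 234.49) c3=(392.69, 227.04)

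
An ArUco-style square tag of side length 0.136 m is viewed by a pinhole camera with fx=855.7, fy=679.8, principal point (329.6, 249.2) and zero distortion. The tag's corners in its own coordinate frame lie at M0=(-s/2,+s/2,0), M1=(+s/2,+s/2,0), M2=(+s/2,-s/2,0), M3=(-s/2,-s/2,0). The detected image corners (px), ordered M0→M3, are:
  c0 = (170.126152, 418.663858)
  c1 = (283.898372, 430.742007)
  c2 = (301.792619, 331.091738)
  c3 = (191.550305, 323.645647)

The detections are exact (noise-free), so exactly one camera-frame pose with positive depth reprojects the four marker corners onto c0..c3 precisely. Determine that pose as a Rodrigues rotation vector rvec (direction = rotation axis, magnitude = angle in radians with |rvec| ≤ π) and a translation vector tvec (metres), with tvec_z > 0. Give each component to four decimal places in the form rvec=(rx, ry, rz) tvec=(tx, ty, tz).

Intrinsics K: fx=855.7, fy=679.8, cx=329.6, cy=249.2
Marker side s = 0.136 m; corners in marker frame (Z=0):
  M0 = (-0.0680, +0.0680, 0)
  M1 = (+0.0680, +0.0680, 0)
  M2 = (+0.0680, -0.0680, 0)
  M3 = (-0.0680, -0.0680, 0)
Detected image corners:
  c0 = (170.126152, 418.663858) px
  c1 = (283.898372, 430.742007) px
  c2 = (301.792619, 331.091738) px
  c3 = (191.550305, 323.645647) px
Planar DLT: solve 8×8 A·h = b for H (H[2,2]=1):
  H  [+747.29570 -213.06416 +235.81186]
  H  [-49.27141 +606.99515 +374.97592]
  H  [-0.32103 -0.28807 +1.00000]
B = K⁻¹H; ‖b₁‖=1.048356, ‖b₂‖=1.048356; λ = 2/(‖b₁‖+‖b₂‖) = 0.953875, sign → tz>0 ⇒ λ=+0.953875
r₁ = λ·B[:,0] = (+0.95098,+0.04312,-0.30622); r₂ = λ·B[:,1] = (-0.13167,+0.95245,-0.27479)
r₃ = r₁×r₂ = (+0.27981,+0.30164,+0.91144); SVD([r₁ r₂ r₃]) → R = UVᵀ:
  R  [+0.95098 -0.13167 +0.27981]
  R  [+0.04312 +0.95245 +0.30164]
  R  [-0.30622 -0.27479 +0.91144]
t = (-0.10455, +0.17648, +0.95387) m
tr R = 2.814870; θ = arccos((tr R − 1)/2) = 0.433657 rad = 24.847°
axis k = ((R−Rᵀ)₃₂, (R−Rᵀ)₁₃, (R−Rᵀ)₂₁) / (2 sinθ) = (-0.685903, +0.697338, +0.207981)
rvec = θ·k = (-0.297447, +0.302405, +0.090193)

rvec=(-0.2974, 0.3024, 0.0902) tvec=(-0.1045, 0.1765, 0.9539)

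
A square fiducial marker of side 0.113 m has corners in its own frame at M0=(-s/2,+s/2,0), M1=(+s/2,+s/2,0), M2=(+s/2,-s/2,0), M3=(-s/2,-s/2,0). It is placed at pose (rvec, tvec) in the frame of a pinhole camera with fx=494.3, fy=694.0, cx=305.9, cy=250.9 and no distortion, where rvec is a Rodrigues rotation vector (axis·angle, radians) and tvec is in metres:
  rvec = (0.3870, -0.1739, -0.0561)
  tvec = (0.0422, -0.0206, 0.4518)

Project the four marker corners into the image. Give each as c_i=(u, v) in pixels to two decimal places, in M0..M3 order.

Intrinsics K: fx=494.3, fy=694.0, cx=305.9, cy=250.9
Marker side s = 0.113 m; corners in marker frame (Z=0):
  M0 = (-0.0565, +0.0565, 0)
  M1 = (+0.0565, +0.0565, 0)
  M2 = (+0.0565, -0.0565, 0)
  M3 = (-0.0565, -0.0565, 0)
rvec = (0.3870, -0.1739, -0.0561), |rvec| = θ = 0.42797 rad = 24.521°
Rodrigues: sinθ=0.41502, 1−cosθ=0.09019; R = I + sinθ·[k]× + (1−cosθ)·[k]×²:
    [+0.98356 +0.02126 -0.17933]
    [-0.08754 +0.92470 -0.37049]
    [+0.15795 +0.38010 +0.91136]
t = (0.0422, -0.0206, 0.4518) m
M0: Pc = R·M0+t = (-0.01217, +0.03659, +0.46435); u = 494.3·(-0.01217)/0.46435 + 305.9 = 292.9454, v = 694.0·(+0.03659)/0.46435 + 250.9 = 305.5885
M1: Pc = R·M1+t = (+0.09897, +0.02670, +0.48220); u = 494.3·(+0.09897)/0.48220 + 305.9 = 407.3561, v = 694.0·(+0.02670)/0.48220 + 250.9 = 289.3269
M2: Pc = R·M2+t = (+0.09657, -0.07779, +0.43925); u = 494.3·(+0.09657)/0.43925 + 305.9 = 414.5728, v = 694.0·(-0.07779)/0.43925 + 250.9 = 127.9912
M3: Pc = R·M3+t = (-0.01457, -0.06790, +0.42140); u = 494.3·(-0.01457)/0.42140 + 305.9 = 288.8066, v = 694.0·(-0.06790)/0.42140 + 250.9 = 139.0770

c0=(292.95, 305.59) c1=(407.36, 289.33) c2=(414.57, 127.99) c3=(288.81, 139.08)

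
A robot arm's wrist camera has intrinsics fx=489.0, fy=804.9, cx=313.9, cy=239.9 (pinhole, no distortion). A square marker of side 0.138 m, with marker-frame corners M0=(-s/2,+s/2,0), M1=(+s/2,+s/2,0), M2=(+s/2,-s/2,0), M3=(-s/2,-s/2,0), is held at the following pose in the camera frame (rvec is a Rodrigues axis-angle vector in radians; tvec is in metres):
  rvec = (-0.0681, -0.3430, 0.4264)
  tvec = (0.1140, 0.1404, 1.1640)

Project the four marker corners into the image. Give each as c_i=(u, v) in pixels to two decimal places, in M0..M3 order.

Intrinsics K: fx=489.0, fy=804.9, cx=313.9, cy=239.9
Marker side s = 0.138 m; corners in marker frame (Z=0):
  M0 = (-0.0690, +0.0690, 0)
  M1 = (+0.0690, +0.0690, 0)
  M2 = (+0.0690, -0.0690, 0)
  M3 = (-0.0690, -0.0690, 0)
rvec = (-0.0681, -0.3430, 0.4264), |rvec| = θ = 0.55146 rad = 31.596°
Rodrigues: sinθ=0.52393, 1−cosθ=0.14824; R = I + sinθ·[k]× + (1−cosθ)·[k]×²:
    [+0.85402 -0.39373 -0.34003]
    [+0.41650 +0.90911 -0.00659]
    [+0.31172 -0.13599 +0.94039]
t = (0.1140, 0.1404, 1.1640) m
M0: Pc = R·M0+t = (+0.02791, +0.17439, +1.13311); u = 489.0·(+0.02791)/1.13311 + 313.9 = 325.9426, v = 804.9·(+0.17439)/1.13311 + 239.9 = 363.7776
M1: Pc = R·M1+t = (+0.14576, +0.23187, +1.17613); u = 489.0·(+0.14576)/1.17613 + 313.9 = 374.5031, v = 804.9·(+0.23187)/1.17613 + 239.9 = 398.5820
M2: Pc = R·M2+t = (+0.20009, +0.10641, +1.19489); u = 489.0·(+0.20009)/1.19489 + 313.9 = 395.7872, v = 804.9·(+0.10641)/1.19489 + 239.9 = 311.5795
M3: Pc = R·M3+t = (+0.08224, +0.04893, +1.15187); u = 489.0·(+0.08224)/1.15187 + 313.9 = 348.8128, v = 804.9·(+0.04893)/1.15187 + 239.9 = 274.0929

c0=(325.94, 363.78) c1=(374.50, 398.58) c2=(395.79, 311.58) c3=(348.81, 274.09)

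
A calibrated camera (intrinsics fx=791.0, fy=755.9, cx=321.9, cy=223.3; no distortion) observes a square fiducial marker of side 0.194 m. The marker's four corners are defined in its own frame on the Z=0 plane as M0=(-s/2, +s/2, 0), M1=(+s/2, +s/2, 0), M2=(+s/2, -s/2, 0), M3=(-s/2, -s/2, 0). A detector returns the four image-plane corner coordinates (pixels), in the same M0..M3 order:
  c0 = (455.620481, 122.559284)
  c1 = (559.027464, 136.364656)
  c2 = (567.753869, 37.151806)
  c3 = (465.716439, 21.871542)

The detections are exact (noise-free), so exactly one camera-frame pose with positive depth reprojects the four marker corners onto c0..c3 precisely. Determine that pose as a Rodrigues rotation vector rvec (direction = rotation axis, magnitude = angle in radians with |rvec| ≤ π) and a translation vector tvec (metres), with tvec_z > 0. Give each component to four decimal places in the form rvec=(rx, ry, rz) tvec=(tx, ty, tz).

Intrinsics K: fx=791.0, fy=755.9, cx=321.9, cy=223.3
Marker side s = 0.194 m; corners in marker frame (Z=0):
  M0 = (-0.0970, +0.0970, 0)
  M1 = (+0.0970, +0.0970, 0)
  M2 = (+0.0970, -0.0970, 0)
  M3 = (-0.0970, -0.0970, 0)
Detected image corners:
  c0 = (455.620481, 122.559284) px
  c1 = (559.027464, 136.364656) px
  c2 = (567.753869, 37.151806) px
  c3 = (465.716439, 21.871542) px
Planar DLT: solve 8×8 A·h = b for H (H[2,2]=1):
  H  [+572.96196 -79.68706 +512.48051]
  H  [+81.73630 +510.33219 +79.25130]
  H  [+0.08493 -0.06094 +1.00000]
B = K⁻¹H; ‖b₁‖=0.699941, ‖b₂‖=0.699941; λ = 2/(‖b₁‖+‖b₂‖) = 1.428692, sign → tz>0 ⇒ λ=+1.428692
r₁ = λ·B[:,0] = (+0.98550,+0.11864,+0.12134); r₂ = λ·B[:,1] = (-0.10850,+0.99028,-0.08707)
r₃ = r₁×r₂ = (-0.13049,+0.07264,+0.98878); SVD([r₁ r₂ r₃]) → R = UVᵀ:
  R  [+0.98550 -0.10850 -0.13049]
  R  [+0.11864 +0.99028 +0.07264]
  R  [+0.12134 -0.08707 +0.98878]
t = (+0.34422, -0.27226, +1.42869) m
tr R = 2.964557; θ = arccos((tr R − 1)/2) = 0.188543 rad = 10.803°
axis k = ((R−Rᵀ)₃₂, (R−Rᵀ)₁₃, (R−Rᵀ)₂₁) / (2 sinθ) = (-0.426060, -0.671802, +0.605933)
rvec = θ·k = (-0.080331, -0.126664, +0.114244)

rvec=(-0.0803, -0.1267, 0.1142) tvec=(0.3442, -0.2723, 1.4287)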